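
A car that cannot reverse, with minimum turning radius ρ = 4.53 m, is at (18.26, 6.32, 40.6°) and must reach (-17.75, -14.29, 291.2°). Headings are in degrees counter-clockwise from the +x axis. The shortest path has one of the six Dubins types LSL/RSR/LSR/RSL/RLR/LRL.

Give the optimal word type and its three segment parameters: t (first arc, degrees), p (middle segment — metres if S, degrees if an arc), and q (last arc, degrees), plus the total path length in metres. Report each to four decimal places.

Let ψ = atan2(Δy, Δx) = atan2(-20.61, -36.01) = -150.2157° be the start→goal bearing.
Normalize: d = |goal − start| / ρ = 41.490869/4.53 = 9.159132, α = (θ_start − ψ) mod 360° = 190.8157° = 3.330363 rad, β = (θ_goal − ψ) mod 360° = 81.4157° = 1.420972 rad.
Common terms: sin α = -0.187651, cos α = -0.982236, sin β = 0.988797, cos β = 0.149264, cos(α−β) = -0.332161, d² = 83.889703. Work in radians in the unit-radius frame; every candidate has L = ρ·(t + p + q).
LSL: p² = 2 + d² − 2cos(α−β) + 2d(sin α − sin β) = 65.003535; p = √p² = 8.062477; φ = atan2(cos β − cos α, d + sin α − sin β) = 0.140806 rad; t = (φ − α) mod 2π = 3.093629 rad, q = (β − φ) mod 2π = 1.280166 rad → L = 4.53·(3.093629 + 8.062477 + 1.280166) = 4.53·12.436272 = 56.336312 m
RSR: p² = 2 + d² − 2cos(α−β) + 2d(sin β − sin α) = 108.104515; p = √p² = 10.397332; φ = atan2(cos α − cos β, d − sin α + sin β) = -0.109042 rad; t = (α − φ) mod 2π = 3.439405 rad, q = (φ − β) mod 2π = 4.753171 rad → L = 4.53·(3.439405 + 10.397332 + 4.753171) = 4.53·18.589908 = 84.212282 m
LSR: p² = d² − 2 + 2cos(α−β) + 2d(sin α + sin β) = 95.900994; p = √p² = 9.792905; φ = atan2(−cos α − cos β, d + sin α + sin β) − atan2(−2, p) = 0.284894 rad; t = (φ − α) mod 2π = 3.237717 rad, q = (φ − β) mod 2π = 5.147107 rad → L = 4.53·(3.237717 + 9.792905 + 5.147107) = 4.53·18.177729 = 82.345114 m
RSL: p² = d² − 2 + 2cos(α−β) − 2d(sin α + sin β) = 66.549767; p = √p² = 8.157804; φ = atan2(cos α + cos β, d − sin α − sin β) − atan2(2, p) = -0.339756 rad; t = (α − φ) mod 2π = 3.670118 rad, q = (β − φ) mod 2π = 1.760728 rad → L = 4.53·(3.670118 + 8.157804 + 1.760728) = 4.53·13.588651 = 61.556588 m
RLR: c = (6 − d² + 2cos(α−β) + 2d(sin α − sin β))/8 = -12.513064, |c| > 1 → infeasible
LRL: c = (6 − d² + 2cos(α−β) − 2d(sin α − sin β))/8 = -7.125442, |c| > 1 → infeasible
Shortest: LSL with L = 56.336312 m ≈ 56.3363 m
Convert LSL to answer units (arcs ×180/π): t = 3.093629·180/π = 177.2519°, p = ρ·p = 4.53·8.062477 = 36.5230 m, q = 1.280166·180/π = 73.3481°, L = 56.3363 m.

LSL: t = 177.2519°, p = 36.5230 m, q = 73.3481°, L = 56.3363 m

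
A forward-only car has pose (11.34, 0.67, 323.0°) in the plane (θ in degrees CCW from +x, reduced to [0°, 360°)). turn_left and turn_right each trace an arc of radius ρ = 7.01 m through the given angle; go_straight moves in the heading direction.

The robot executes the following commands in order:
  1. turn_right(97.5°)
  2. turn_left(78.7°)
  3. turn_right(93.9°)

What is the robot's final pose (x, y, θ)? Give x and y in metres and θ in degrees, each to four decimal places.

(9.0621, -28.6880, 210.3000°)

set_pose: (x, y, θ) = (11.3400, 0.6700, 323.0000°), ρ = 7.01
turn_right(97.5°): centre at ρ to the right, rotate −97.5° → (12.1212, -9.8418, 225.5000°)
turn_left(78.7°): centre at ρ to the left, rotate +78.7° → (11.3232, -18.6954, 304.2000°)
turn_right(93.9°): centre at ρ to the right, rotate −93.9° → (9.0621, -28.6880, 210.3000°)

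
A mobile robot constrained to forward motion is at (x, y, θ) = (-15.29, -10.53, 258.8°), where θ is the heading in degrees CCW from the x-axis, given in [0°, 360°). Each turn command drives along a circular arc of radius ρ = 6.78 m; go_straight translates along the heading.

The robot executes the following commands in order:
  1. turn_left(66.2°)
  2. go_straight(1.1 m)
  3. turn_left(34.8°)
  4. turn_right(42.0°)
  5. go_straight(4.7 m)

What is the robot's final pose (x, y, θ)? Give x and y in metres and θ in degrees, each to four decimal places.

(0.2507, -24.1722, 317.8000°)

set_pose: (x, y, θ) = (-15.2900, -10.5300, 258.8000°), ρ = 6.78
turn_left(66.2°): centre at ρ to the left, rotate +66.2° → (-12.5280, -17.4008, 325.0000°)
go_straight(1.1): x += 1.1·cos θ, y += 1.1·sin θ → (-11.6269, -18.0317, 325.0000°)
turn_left(34.8°): centre at ρ to the left, rotate +34.8° → (-7.7617, -19.2578, 359.8000°)
turn_right(42.0°): centre at ρ to the right, rotate −42.0° → (-3.2311, -21.0151, 317.8000°)
go_straight(4.7): x += 4.7·cos θ, y += 4.7·sin θ → (0.2507, -24.1722, 317.8000°)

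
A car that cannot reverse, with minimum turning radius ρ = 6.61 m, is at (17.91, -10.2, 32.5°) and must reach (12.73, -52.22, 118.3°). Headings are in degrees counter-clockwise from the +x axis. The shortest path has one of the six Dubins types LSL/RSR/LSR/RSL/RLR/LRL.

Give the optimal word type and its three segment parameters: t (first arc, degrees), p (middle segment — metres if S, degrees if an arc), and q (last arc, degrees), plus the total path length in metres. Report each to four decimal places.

Let ψ = atan2(Δy, Δx) = atan2(-42.02, -5.18) = -97.0277° be the start→goal bearing.
Normalize: d = |goal − start| / ρ = 42.338077/6.61 = 6.405155, α = (θ_start − ψ) mod 360° = 129.5277° = 2.260684 rad, β = (θ_goal − ψ) mod 360° = 215.3277° = 3.758177 rad.
Common terms: sin α = 0.771317, cos α = -0.636451, sin β = -0.578252, cos β = -0.815859, cos(α−β) = 0.073238, d² = 41.026016. Work in radians in the unit-radius frame; every candidate has L = ρ·(t + p + q).
LSL: p² = 2 + d² − 2cos(α−β) + 2d(sin α − sin β) = 60.167938; p = √p² = 7.756799; φ = atan2(cos β − cos α, d + sin α − sin β) = -0.023131 rad; t = (φ − α) mod 2π = 3.999370 rad, q = (β − φ) mod 2π = 3.781308 rad → L = 6.61·(3.999370 + 7.756799 + 3.781308) = 6.61·15.537477 = 102.702725 m
RSR: p² = 2 + d² − 2cos(α−β) + 2d(sin β − sin α) = 25.591142; p = √p² = 5.058769; φ = atan2(cos α − cos β, d − sin α + sin β) = 0.035472 rad; t = (α − φ) mod 2π = 2.225212 rad, q = (φ − β) mod 2π = 2.560481 rad → L = 6.61·(2.225212 + 5.058769 + 2.560481) = 6.61·9.844462 = 65.071891 m
LSR: p² = d² − 2 + 2cos(α−β) + 2d(sin α + sin β) = 41.645726; p = √p² = 6.453350; φ = atan2(−cos α − cos β, d + sin α + sin β) − atan2(−2, p) = 0.517181 rad; t = (φ − α) mod 2π = 4.539682 rad, q = (φ − β) mod 2π = 3.042190 rad → L = 6.61·(4.539682 + 6.453350 + 3.042190) = 6.61·14.035222 = 92.772818 m
RSL: p² = d² − 2 + 2cos(α−β) − 2d(sin α + sin β) = 36.699259; p = √p² = 6.057991; φ = atan2(cos α + cos β, d − sin α − sin β) − atan2(2, p) = -0.548539 rad; t = (α − φ) mod 2π = 2.809223 rad, q = (β − φ) mod 2π = 4.306715 rad → L = 6.61·(2.809223 + 6.057991 + 4.306715) = 6.61·13.173929 = 87.079673 m
RLR: c = (6 − d² + 2cos(α−β) + 2d(sin α − sin β))/8 = -2.198893, |c| > 1 → infeasible
LRL: c = (6 − d² + 2cos(α−β) − 2d(sin α − sin β))/8 = -6.520992, |c| > 1 → infeasible
Shortest: RSR with L = 65.071891 m ≈ 65.0719 m
Convert RSR to answer units (arcs ×180/π): t = 2.225212·180/π = 127.4953°, p = ρ·p = 6.61·5.058769 = 33.4385 m, q = 2.560481·180/π = 146.7047°, L = 65.0719 m.

RSR: t = 127.4953°, p = 33.4385 m, q = 146.7047°, L = 65.0719 m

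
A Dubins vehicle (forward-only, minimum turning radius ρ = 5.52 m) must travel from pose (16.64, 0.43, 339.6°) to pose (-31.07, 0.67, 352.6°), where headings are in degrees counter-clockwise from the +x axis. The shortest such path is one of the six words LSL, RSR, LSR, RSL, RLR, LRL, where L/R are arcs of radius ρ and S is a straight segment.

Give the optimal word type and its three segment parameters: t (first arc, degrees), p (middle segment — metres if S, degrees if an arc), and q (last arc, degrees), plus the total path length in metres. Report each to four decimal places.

RSR: t = 159.5258°, p = 46.4969 m, q = 187.4742°, L = 79.9276 m

Let ψ = atan2(Δy, Δx) = atan2(0.24, -47.71) = 179.7118° be the start→goal bearing.
Normalize: d = |goal − start| / ρ = 47.710604/5.52 = 8.643225, α = (θ_start − ψ) mod 360° = 159.8882° = 2.790576 rad, β = (θ_goal − ψ) mod 360° = 172.8882° = 3.017469 rad.
Common terms: sin α = 0.343853, cos α = -0.939024, sin β = 0.123806, cos β = -0.992306, cos(α−β) = 0.974370, d² = 74.705344. Work in radians in the unit-radius frame; every candidate has L = ρ·(t + p + q).
LSL: p² = 2 + d² − 2cos(α−β) + 2d(sin α − sin β) = 78.560440; p = √p² = 8.863433; φ = atan2(cos β − cos α, d + sin α − sin β) = -0.006012 rad; t = (φ − α) mod 2π = 3.486598 rad, q = (β − φ) mod 2π = 3.023480 rad → L = 5.52·(3.486598 + 8.863433 + 3.023480) = 5.52·15.373511 = 84.861780 m
RSR: p² = 2 + d² − 2cos(α−β) + 2d(sin β − sin α) = 70.952767; p = √p² = 8.423347; φ = atan2(cos α − cos β, d − sin α + sin β) = 0.006326 rad; t = (α − φ) mod 2π = 2.784250 rad, q = (φ − β) mod 2π = 3.272042 rad → L = 5.52·(2.784250 + 8.423347 + 3.272042) = 5.52·14.479639 = 79.927608 m
LSR: p² = d² − 2 + 2cos(α−β) + 2d(sin α + sin β) = 82.738236; p = √p² = 9.096056; φ = atan2(−cos α − cos β, d + sin α + sin β) − atan2(−2, p) = 0.425320 rad; t = (φ − α) mod 2π = 3.917929 rad, q = (φ − β) mod 2π = 3.691037 rad → L = 5.52·(3.917929 + 9.096056 + 3.691037) = 5.52·16.705022 = 92.211721 m
RSL: p² = d² − 2 + 2cos(α−β) − 2d(sin α + sin β) = 66.569931; p = √p² = 8.159040; φ = atan2(cos α + cos β, d − sin α − sin β) − atan2(2, p) = -0.472366 rad; t = (α − φ) mod 2π = 3.262942 rad, q = (β − φ) mod 2π = 3.489835 rad → L = 5.52·(3.262942 + 8.159040 + 3.489835) = 5.52·14.911816 = 82.313227 m
RLR: c = (6 − d² + 2cos(α−β) + 2d(sin α − sin β))/8 = -7.869096, |c| > 1 → infeasible
LRL: c = (6 − d² + 2cos(α−β) − 2d(sin α − sin β))/8 = -8.820055, |c| > 1 → infeasible
Shortest: RSR with L = 79.927608 m ≈ 79.9276 m
Convert RSR to answer units (arcs ×180/π): t = 2.784250·180/π = 159.5258°, p = ρ·p = 5.52·8.423347 = 46.4969 m, q = 3.272042·180/π = 187.4742°, L = 79.9276 m.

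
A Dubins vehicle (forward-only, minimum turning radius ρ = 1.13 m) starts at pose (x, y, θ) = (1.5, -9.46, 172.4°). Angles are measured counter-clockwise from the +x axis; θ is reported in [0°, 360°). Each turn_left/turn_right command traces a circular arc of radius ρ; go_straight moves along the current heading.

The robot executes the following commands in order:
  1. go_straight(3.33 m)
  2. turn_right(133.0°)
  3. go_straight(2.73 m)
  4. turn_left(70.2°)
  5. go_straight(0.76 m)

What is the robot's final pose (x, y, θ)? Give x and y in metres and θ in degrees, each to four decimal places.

set_pose: (x, y, θ) = (1.5000, -9.4600, 172.4000°), ρ = 1.13
go_straight(3.33): x += 3.33·cos θ, y += 3.33·sin θ → (-1.8007, -9.0196, 172.4000°)
turn_right(133.0°): centre at ρ to the right, rotate −133.0° → (-2.3685, -7.0263, 39.4000°)
go_straight(2.73): x += 2.73·cos θ, y += 2.73·sin θ → (-0.2590, -5.2935, 39.4000°)
turn_left(70.2°): centre at ρ to the left, rotate +70.2° → (0.0883, -4.0413, 109.6000°)
go_straight(0.76): x += 0.76·cos θ, y += 0.76·sin θ → (-0.1666, -3.3253, 109.6000°)

(-0.1666, -3.3253, 109.6000°)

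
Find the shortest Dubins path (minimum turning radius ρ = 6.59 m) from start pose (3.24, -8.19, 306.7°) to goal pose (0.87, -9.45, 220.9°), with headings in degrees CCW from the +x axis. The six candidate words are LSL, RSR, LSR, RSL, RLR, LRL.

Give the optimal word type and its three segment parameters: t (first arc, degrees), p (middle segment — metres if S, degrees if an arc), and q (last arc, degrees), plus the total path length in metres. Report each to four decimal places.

RLR: t = 9.1532°, p = 325.6380°, q = 42.2848°, L = 43.3702 m

Let ψ = atan2(Δy, Δx) = atan2(-1.26, -2.37) = -152.0029° be the start→goal bearing.
Normalize: d = |goal − start| / ρ = 2.684120/6.59 = 0.407302, α = (θ_start − ψ) mod 360° = 98.7029° = 1.722690 rad, β = (θ_goal − ψ) mod 360° = 12.9029° = 0.225197 rad.
Common terms: sin α = 0.988486, cos α = -0.151310, sin β = 0.223299, cos β = 0.974750, cos(α−β) = 0.073238, d² = 0.165895. Work in radians in the unit-radius frame; every candidate has L = ρ·(t + p + q).
LSL: p² = 2 + d² − 2cos(α−β) + 2d(sin α − sin β) = 2.642743; p = √p² = 1.625652; φ = atan2(cos β − cos α, d + sin α − sin β) = 0.765201 rad; t = (φ − α) mod 2π = 5.325697 rad, q = (β − φ) mod 2π = 5.743181 rad → L = 6.59·(5.325697 + 1.625652 + 5.743181) = 6.59·12.694530 = 83.656951 m
RSR: p² = 2 + d² − 2cos(α−β) + 2d(sin β − sin α) = 1.396094; p = √p² = 1.181564; φ = atan2(cos α − cos β, d − sin α + sin β) = -1.878522 rad; t = (α − φ) mod 2π = 3.601211 rad, q = (φ − β) mod 2π = 4.179466 rad → L = 6.59·(3.601211 + 1.181564 + 4.179466) = 6.59·8.962242 = 59.061174 m
LSR: p² = d² − 2 + 2cos(α−β) + 2d(sin α + sin β) = -0.700504 < 0 → infeasible
RSL: p² = d² − 2 + 2cos(α−β) − 2d(sin α + sin β) = -2.674754 < 0 → infeasible
RLR: c = (6 − d² + 2cos(α−β) + 2d(sin α − sin β))/8 = 0.825488; p = 2π − arccos c = 5.683456 rad; φ = atan2(cos α − cos β, d − sin α + sin β) = -1.878522 rad; t = (α − φ + p/2) mod 2π = 0.159754 rad, q = (α − β − t + p) mod 2π = 0.738009 rad → L = 6.59·(0.159754 + 5.683456 + 0.738009) = 6.59·6.581219 = 43.370232 m
LRL: c = (6 − d² + 2cos(α−β) − 2d(sin α − sin β))/8 = 0.669657; p = 2π − arccos c = 5.446136 rad; φ = atan2(cos β − cos α, d + sin α − sin β) = 0.765201 rad; t = (φ − α + p/2) mod 2π = 1.765580 rad, q = (β − α − t + p) mod 2π = 2.183064 rad → L = 6.59·(1.765580 + 5.446136 + 2.183064) = 6.59·9.394779 = 61.911596 m
Shortest: RLR with L = 43.370232 m ≈ 43.3702 m
Convert RLR to answer units (arcs ×180/π): t = 0.159754·180/π = 9.1532°, p = 5.683456·180/π = 325.6380°, q = 0.738009·180/π = 42.2848°, L = 43.3702 m.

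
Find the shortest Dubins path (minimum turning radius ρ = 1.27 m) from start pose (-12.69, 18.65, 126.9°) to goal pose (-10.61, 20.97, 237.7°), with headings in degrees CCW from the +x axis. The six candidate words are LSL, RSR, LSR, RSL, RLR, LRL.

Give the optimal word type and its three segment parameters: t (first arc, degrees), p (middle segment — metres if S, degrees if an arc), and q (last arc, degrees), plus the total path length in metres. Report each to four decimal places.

Let ψ = atan2(Δy, Δx) = atan2(2.32, 2.08) = 48.1221° be the start→goal bearing.
Normalize: d = |goal − start| / ρ = 3.115895/1.27 = 2.453460, α = (θ_start − ψ) mod 360° = 78.7779° = 1.374933 rad, β = (θ_goal − ψ) mod 360° = 189.5779° = 3.308758 rad.
Common terms: sin α = 0.980880, cos α = 0.194613, sin β = -0.166388, cos β = -0.986060, cos(α−β) = -0.355107, d² = 6.019468. Work in radians in the unit-radius frame; every candidate has L = ρ·(t + p + q).
LSL: p² = 2 + d² − 2cos(α−β) + 2d(sin α − sin β) = 14.359235; p = √p² = 3.789358; φ = atan2(cos β − cos α, d + sin α − sin β) = -0.316851 rad; t = (φ − α) mod 2π = 4.591401 rad, q = (β − φ) mod 2π = 3.625609 rad → L = 1.27·(4.591401 + 3.789358 + 3.625609) = 1.27·12.006368 = 15.248088 m
RSR: p² = 2 + d² − 2cos(α−β) + 2d(sin β − sin α) = 3.100129; p = √p² = 1.760718; φ = atan2(cos α − cos β, d − sin α + sin β) = 0.734968 rad; t = (α − φ) mod 2π = 0.639965 rad, q = (φ − β) mod 2π = 3.709396 rad → L = 1.27·(0.639965 + 1.760718 + 3.709396) = 1.27·6.110079 = 7.759800 m
LSR: p² = d² − 2 + 2cos(α−β) + 2d(sin α + sin β) = 7.305903; p = √p² = 2.702943; φ = atan2(−cos α − cos β, d + sin α + sin β) − atan2(−2, p) = 0.874637 rad; t = (φ − α) mod 2π = 5.782889 rad, q = (φ − β) mod 2π = 3.849064 rad → L = 1.27·(5.782889 + 2.702943 + 3.849064) = 1.27·12.334897 = 15.665319 m
RSL: p² = d² − 2 + 2cos(α−β) − 2d(sin α + sin β) = -0.687394 < 0 → infeasible
RLR: c = (6 − d² + 2cos(α−β) + 2d(sin α − sin β))/8 = 0.612484; p = 2π − arccos c = 5.371588 rad; φ = atan2(cos α − cos β, d − sin α + sin β) = 0.734968 rad; t = (α − φ + p/2) mod 2π = 3.325759 rad, q = (α − β − t + p) mod 2π = 0.112004 rad → L = 1.27·(3.325759 + 5.371588 + 0.112004) = 1.27·8.809351 = 11.187876 m
LRL: c = (6 − d² + 2cos(α−β) − 2d(sin α − sin β))/8 = -0.794904; p = 2π − arccos c = 3.793539 rad; φ = atan2(cos β − cos α, d + sin α − sin β) = -0.316851 rad; t = (φ − α + p/2) mod 2π = 0.204985 rad, q = (β − α − t + p) mod 2π = 5.522379 rad → L = 1.27·(0.204985 + 3.793539 + 5.522379) = 1.27·9.520903 = 12.091547 m
Shortest: RSR with L = 7.759800 m ≈ 7.7598 m
Convert RSR to answer units (arcs ×180/π): t = 0.639965·180/π = 36.6673°, p = ρ·p = 1.27·1.760718 = 2.2361 m, q = 3.709396·180/π = 212.5327°, L = 7.7598 m.

RSR: t = 36.6673°, p = 2.2361 m, q = 212.5327°, L = 7.7598 m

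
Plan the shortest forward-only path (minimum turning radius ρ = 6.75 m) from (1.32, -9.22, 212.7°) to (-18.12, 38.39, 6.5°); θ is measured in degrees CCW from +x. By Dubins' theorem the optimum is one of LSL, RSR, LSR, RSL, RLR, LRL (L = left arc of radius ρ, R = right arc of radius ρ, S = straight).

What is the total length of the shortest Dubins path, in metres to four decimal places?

Let ψ = atan2(Δy, Δx) = atan2(47.61, -19.44) = 112.2111° be the start→goal bearing.
Normalize: d = |goal − start| / ρ = 51.425924/6.75 = 7.618655, α = (θ_start − ψ) mod 360° = 100.4889° = 1.753863 rad, β = (θ_goal − ψ) mod 360° = 254.2889° = 4.438179 rad.
Common terms: sin α = 0.983290, cos α = -0.182046, sin β = -0.962640, cos β = -0.270786, cos(α−β) = -0.897258, d² = 58.043911. Work in radians in the unit-radius frame; every candidate has L = ρ·(t + p + q).
LSL: p² = 2 + d² − 2cos(α−β) + 2d(sin α − sin β) = 91.489162; p = √p² = 9.564997; φ = atan2(cos β − cos α, d + sin α − sin β) = -0.009278 rad; t = (φ − α) mod 2π = 4.520045 rad, q = (β − φ) mod 2π = 4.447457 rad → L = 6.75·(4.520045 + 9.564997 + 4.447457) = 6.75·18.532498 = 125.094364 m
RSR: p² = 2 + d² − 2cos(α−β) + 2d(sin β − sin α) = 32.187694; p = √p² = 5.673420; φ = atan2(cos α − cos β, d − sin α + sin β) = 0.015642 rad; t = (α − φ) mod 2π = 1.738221 rad, q = (φ − β) mod 2π = 1.860648 rad → L = 6.75·(1.738221 + 5.673420 + 1.860648) = 6.75·9.272289 = 62.587950 m
LSR: p² = d² − 2 + 2cos(α−β) + 2d(sin α + sin β) = 54.564053; p = √p² = 7.386748; φ = atan2(−cos α − cos β, d + sin α + sin β) − atan2(−2, p) = 0.323623 rad; t = (φ − α) mod 2π = 4.852945 rad, q = (φ − β) mod 2π = 2.168629 rad → L = 6.75·(4.852945 + 7.386748 + 2.168629) = 6.75·14.408323 = 97.256177 m
RSL: p² = d² − 2 + 2cos(α−β) − 2d(sin α + sin β) = 53.934736; p = √p² = 7.344027; φ = atan2(cos α + cos β, d − sin α − sin β) − atan2(2, p) = -0.325411 rad; t = (α − φ) mod 2π = 2.079274 rad, q = (β − φ) mod 2π = 4.763590 rad → L = 6.75·(2.079274 + 7.344027 + 4.763590) = 6.75·14.186891 = 95.761514 m
RLR: c = (6 − d² + 2cos(α−β) + 2d(sin α − sin β))/8 = -3.023462, |c| > 1 → infeasible
LRL: c = (6 − d² + 2cos(α−β) − 2d(sin α − sin β))/8 = -10.436145, |c| > 1 → infeasible
Shortest: RSR with L = 62.587950 m ≈ 62.5879 m

62.5879 m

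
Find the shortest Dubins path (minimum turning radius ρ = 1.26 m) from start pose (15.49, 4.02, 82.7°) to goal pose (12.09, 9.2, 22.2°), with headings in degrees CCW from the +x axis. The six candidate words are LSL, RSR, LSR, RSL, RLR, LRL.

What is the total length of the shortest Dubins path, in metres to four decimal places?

Let ψ = atan2(Δy, Δx) = atan2(5.18, -3.40) = 123.2797° be the start→goal bearing.
Normalize: d = |goal − start| / ρ = 6.196160/1.26 = 4.917587, α = (θ_start − ψ) mod 360° = 319.4203° = 5.574936 rad, β = (θ_goal − ψ) mod 360° = 258.9203° = 4.519011 rad.
Common terms: sin α = -0.650505, cos α = 0.759502, sin β = -0.981361, cos β = -0.192175, cos(α−β) = 0.492424, d² = 24.182666. Work in radians in the unit-radius frame; every candidate has L = ρ·(t + p + q).
LSL: p² = 2 + d² − 2cos(α−β) + 2d(sin α − sin β) = 28.451838; p = √p² = 5.334026; φ = atan2(cos β − cos α, d + sin α − sin β) = -0.179376 rad; t = (φ − α) mod 2π = 0.528873 rad, q = (β − φ) mod 2π = 4.698388 rad → L = 1.26·(0.528873 + 5.334026 + 4.698388) = 1.26·10.561288 = 13.307222 m
RSR: p² = 2 + d² − 2cos(α−β) + 2d(sin β − sin α) = 21.943799; p = √p² = 4.684421; φ = atan2(cos α − cos β, d − sin α + sin β) = 0.204582 rad; t = (α − φ) mod 2π = 5.370354 rad, q = (φ − β) mod 2π = 1.968756 rad → L = 1.26·(5.370354 + 4.684421 + 1.968756) = 1.26·12.023530 = 15.149648 m
LSR: p² = d² − 2 + 2cos(α−β) + 2d(sin α + sin β) = 7.117824; p = √p² = 2.667925; φ = atan2(−cos α − cos β, d + sin α + sin β) − atan2(−2, p) = 0.472296 rad; t = (φ − α) mod 2π = 1.180546 rad, q = (φ − β) mod 2π = 2.236470 rad → L = 1.26·(1.180546 + 2.667925 + 2.236470) = 1.26·6.084941 = 7.667026 m
RSL: p² = d² − 2 + 2cos(α−β) − 2d(sin α + sin β) = 39.217202; p = √p² = 6.262364; φ = atan2(cos α + cos β, d − sin α − sin β) − atan2(2, p) = -0.222723 rad; t = (α − φ) mod 2π = 5.797659 rad, q = (β − φ) mod 2π = 4.741735 rad → L = 1.26·(5.797659 + 6.262364 + 4.741735) = 1.26·16.801758 = 21.170215 m
RLR: c = (6 − d² + 2cos(α−β) + 2d(sin α − sin β))/8 = -1.742975, |c| > 1 → infeasible
LRL: c = (6 − d² + 2cos(α−β) − 2d(sin α − sin β))/8 = -2.556480, |c| > 1 → infeasible
Shortest: LSR with L = 7.667026 m ≈ 7.6670 m

7.6670 m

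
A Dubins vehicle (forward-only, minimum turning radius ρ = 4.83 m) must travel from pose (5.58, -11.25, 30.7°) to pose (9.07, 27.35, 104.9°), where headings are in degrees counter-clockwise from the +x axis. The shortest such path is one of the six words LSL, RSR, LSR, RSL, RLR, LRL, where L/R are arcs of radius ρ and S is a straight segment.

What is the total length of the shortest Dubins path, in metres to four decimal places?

39.4850 m

Let ψ = atan2(Δy, Δx) = atan2(38.60, 3.49) = 84.8337° be the start→goal bearing.
Normalize: d = |goal − start| / ρ = 38.757452/4.83 = 8.024317, α = (θ_start − ψ) mod 360° = 305.8663° = 5.338374 rad, β = (θ_goal − ψ) mod 360° = 20.0663° = 0.350223 rad.
Common terms: sin α = -0.810386, cos α = 0.585896, sin β = 0.343108, cos β = 0.939296, cos(α−β) = 0.272280, d² = 64.389667. Work in radians in the unit-radius frame; every candidate has L = ρ·(t + p + q).
LSL: p² = 2 + d² − 2cos(α−β) + 2d(sin α − sin β) = 47.333106; p = √p² = 6.879906; φ = atan2(cos β − cos α, d + sin α − sin β) = 0.051390 rad; t = (φ − α) mod 2π = 0.996201 rad, q = (β − φ) mod 2π = 0.298834 rad → L = 4.83·(0.996201 + 6.879906 + 0.298834) = 4.83·8.174940 = 39.484961 m
RSR: p² = 2 + d² − 2cos(α−β) + 2d(sin β − sin α) = 84.357107; p = √p² = 9.184613; φ = atan2(cos α − cos β, d − sin α + sin β) = -0.038487 rad; t = (α − φ) mod 2π = 5.376861 rad, q = (φ − β) mod 2π = 5.894475 rad → L = 4.83·(5.376861 + 9.184613 + 5.894475) = 4.83·20.455949 = 98.802233 m
LSR: p² = d² − 2 + 2cos(α−β) + 2d(sin α + sin β) = 55.435045; p = √p² = 7.445471; φ = atan2(−cos α − cos β, d + sin α + sin β) − atan2(−2, p) = 0.063276 rad; t = (φ − α) mod 2π = 1.008087 rad, q = (φ − β) mod 2π = 5.996238 rad → L = 4.83·(1.008087 + 7.445471 + 5.996238) = 4.83·14.449796 = 69.792516 m
RSL: p² = d² − 2 + 2cos(α−β) − 2d(sin α + sin β) = 70.433409; p = √p² = 8.392461; φ = atan2(cos α + cos β, d − sin α − sin β) − atan2(2, p) = -0.056229 rad; t = (α − φ) mod 2π = 5.394603 rad, q = (β − φ) mod 2π = 0.406452 rad → L = 4.83·(5.394603 + 8.392461 + 0.406452) = 4.83·14.193516 = 68.554684 m
RLR: c = (6 − d² + 2cos(α−β) + 2d(sin α − sin β))/8 = -9.544638, |c| > 1 → infeasible
LRL: c = (6 − d² + 2cos(α−β) − 2d(sin α − sin β))/8 = -4.916638, |c| > 1 → infeasible
Shortest: LSL with L = 39.484961 m ≈ 39.4850 m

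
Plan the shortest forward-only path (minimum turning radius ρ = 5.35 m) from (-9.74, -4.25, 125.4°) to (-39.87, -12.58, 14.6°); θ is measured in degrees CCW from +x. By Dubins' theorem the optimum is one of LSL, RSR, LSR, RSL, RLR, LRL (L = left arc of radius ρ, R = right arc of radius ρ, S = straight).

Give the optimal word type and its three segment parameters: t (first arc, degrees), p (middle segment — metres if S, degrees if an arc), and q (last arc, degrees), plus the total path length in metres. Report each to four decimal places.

LSL: t = 54.7133°, p = 27.1177 m, q = 194.4867°, L = 50.3868 m

Let ψ = atan2(Δy, Δx) = atan2(-8.33, -30.13) = -164.5455° be the start→goal bearing.
Normalize: d = |goal − start| / ρ = 31.260291/5.35 = 5.843045, α = (θ_start − ψ) mod 360° = 289.9455° = 5.060504 rad, β = (θ_goal − ψ) mod 360° = 179.1455° = 3.126680 rad.
Common terms: sin α = -0.940017, cos α = 0.341127, sin β = 0.014912, cos β = -0.999889, cos(α−β) = -0.355107, d² = 34.141176. Work in radians in the unit-radius frame; every candidate has L = ρ·(t + p + q).
LSL: p² = 2 + d² − 2cos(α−β) + 2d(sin α − sin β) = 25.691995; p = √p² = 5.068727; φ = atan2(cos β − cos α, d + sin α − sin β) = -0.267754 rad; t = (φ − α) mod 2π = 0.954926 rad, q = (β − φ) mod 2π = 3.394434 rad → L = 5.35·(0.954926 + 5.068727 + 3.394434) = 5.35·9.418088 = 50.386769 m
RSR: p² = 2 + d² − 2cos(α−β) + 2d(sin β − sin α) = 48.010784; p = √p² = 6.928981; φ = atan2(cos α − cos β, d − sin α + sin β) = 0.194766 rad; t = (α − φ) mod 2π = 4.865738 rad, q = (φ − β) mod 2π = 3.351272 rad → L = 5.35·(4.865738 + 6.928981 + 3.351272) = 5.35·15.145992 = 81.031055 m
LSR: p² = d² − 2 + 2cos(α−β) + 2d(sin α + sin β) = 20.620104; p = √p² = 4.540936; φ = atan2(−cos α − cos β, d + sin α + sin β) − atan2(−2, p) = 0.548032 rad; t = (φ − α) mod 2π = 1.770713 rad, q = (φ − β) mod 2π = 3.704537 rad → L = 5.35·(1.770713 + 4.540936 + 3.704537) = 5.35·10.016186 = 53.586597 m
RSL: p² = d² − 2 + 2cos(α−β) − 2d(sin α + sin β) = 42.241820; p = √p² = 6.499371; φ = atan2(cos α + cos β, d − sin α − sin β) − atan2(2, p) = -0.395553 rad; t = (α − φ) mod 2π = 5.456058 rad, q = (β − φ) mod 2π = 3.522233 rad → L = 5.35·(5.456058 + 6.499371 + 3.522233) = 5.35·15.477661 = 82.805487 m
RLR: c = (6 − d² + 2cos(α−β) + 2d(sin α − sin β))/8 = -5.001348, |c| > 1 → infeasible
LRL: c = (6 − d² + 2cos(α−β) − 2d(sin α − sin β))/8 = -2.211499, |c| > 1 → infeasible
Shortest: LSL with L = 50.386769 m ≈ 50.3868 m
Convert LSL to answer units (arcs ×180/π): t = 0.954926·180/π = 54.7133°, p = ρ·p = 5.35·5.068727 = 27.1177 m, q = 3.394434·180/π = 194.4867°, L = 50.3868 m.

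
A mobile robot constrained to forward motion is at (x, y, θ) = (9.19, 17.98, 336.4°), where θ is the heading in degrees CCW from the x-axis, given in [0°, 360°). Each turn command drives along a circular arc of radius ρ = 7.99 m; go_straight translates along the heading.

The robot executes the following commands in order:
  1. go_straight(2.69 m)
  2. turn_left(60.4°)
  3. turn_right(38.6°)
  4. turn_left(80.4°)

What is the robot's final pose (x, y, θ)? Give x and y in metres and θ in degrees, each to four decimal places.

(32.7605, 25.8219, 78.6000°)

set_pose: (x, y, θ) = (9.1900, 17.9800, 336.4000°), ρ = 7.99
go_straight(2.69): x += 2.69·cos θ, y += 2.69·sin θ → (11.6550, 16.9031, 336.4000°)
turn_left(60.4°): centre at ρ to the left, rotate +60.4° → (19.6400, 17.8270, 396.8000° ≡ 36.8000°)
turn_right(38.6°): centre at ρ to the right, rotate −38.6° → (24.6772, 19.4152, -1.8000° ≡ 358.2000°)
turn_left(80.4°): centre at ρ to the left, rotate +80.4° → (32.7605, 25.8219, 438.6000° ≡ 78.6000°)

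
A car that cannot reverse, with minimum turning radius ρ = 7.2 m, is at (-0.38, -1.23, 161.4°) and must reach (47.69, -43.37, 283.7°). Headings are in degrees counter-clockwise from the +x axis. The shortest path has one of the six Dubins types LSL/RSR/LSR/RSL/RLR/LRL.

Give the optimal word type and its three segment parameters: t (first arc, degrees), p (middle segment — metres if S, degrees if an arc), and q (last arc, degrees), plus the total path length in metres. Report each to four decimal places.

Let ψ = atan2(Δy, Δx) = atan2(-42.14, 48.07) = -41.2390° be the start→goal bearing.
Normalize: d = |goal − start| / ρ = 63.925773/7.2 = 8.878580, α = (θ_start − ψ) mod 360° = 202.6390° = 3.536719 rad, β = (θ_goal − ψ) mod 360° = 324.9390° = 5.671256 rad.
Common terms: sin α = -0.384924, cos α = -0.922948, sin β = -0.574448, cos β = 0.818541, cos(α−β) = -0.534352, d² = 78.829176. Work in radians in the unit-radius frame; every candidate has L = ρ·(t + p + q).
LSL: p² = 2 + d² − 2cos(α−β) + 2d(sin α − sin β) = 85.263275; p = √p² = 9.233812; φ = atan2(cos β − cos α, d + sin α − sin β) = 0.189736 rad; t = (φ − α) mod 2π = 2.936202 rad, q = (β − φ) mod 2π = 5.481521 rad → L = 7.2·(2.936202 + 9.233812 + 5.481521) = 7.2·17.651535 = 127.091049 m
RSR: p² = 2 + d² − 2cos(α−β) + 2d(sin β − sin α) = 78.532487; p = √p² = 8.861856; φ = atan2(cos α − cos β, d − sin α + sin β) = -0.197803 rad; t = (α − φ) mod 2π = 3.734521 rad, q = (φ − β) mod 2π = 0.414127 rad → L = 7.2·(3.734521 + 8.861856 + 0.414127) = 7.2·13.010503 = 93.675624 m
LSR: p² = d² − 2 + 2cos(α−β) + 2d(sin α + sin β) = 58.724751; p = √p² = 7.663208; φ = atan2(−cos α − cos β, d + sin α + sin β) − atan2(−2, p) = 0.268476 rad; t = (φ − α) mod 2π = 3.014943 rad, q = (φ − β) mod 2π = 0.880405 rad → L = 7.2·(3.014943 + 7.663208 + 0.880405) = 7.2·11.558555 = 83.221598 m
RSL: p² = d² − 2 + 2cos(α−β) − 2d(sin α + sin β) = 92.796192; p = √p² = 9.633078; φ = atan2(cos α + cos β, d − sin α − sin β) − atan2(2, p) = -0.215322 rad; t = (α − φ) mod 2π = 3.752040 rad, q = (β − φ) mod 2π = 5.886578 rad → L = 7.2·(3.752040 + 9.633078 + 5.886578) = 7.2·19.271697 = 138.756215 m
RLR: c = (6 − d² + 2cos(α−β) + 2d(sin α − sin β))/8 = -8.816561, |c| > 1 → infeasible
LRL: c = (6 − d² + 2cos(α−β) − 2d(sin α − sin β))/8 = -9.657909, |c| > 1 → infeasible
Shortest: LSR with L = 83.221598 m ≈ 83.2216 m
Convert LSR to answer units (arcs ×180/π): t = 3.014943·180/π = 172.7435°, p = ρ·p = 7.2·7.663208 = 55.1751 m, q = 0.880405·180/π = 50.4435°, L = 83.2216 m.

LSR: t = 172.7435°, p = 55.1751 m, q = 50.4435°, L = 83.2216 m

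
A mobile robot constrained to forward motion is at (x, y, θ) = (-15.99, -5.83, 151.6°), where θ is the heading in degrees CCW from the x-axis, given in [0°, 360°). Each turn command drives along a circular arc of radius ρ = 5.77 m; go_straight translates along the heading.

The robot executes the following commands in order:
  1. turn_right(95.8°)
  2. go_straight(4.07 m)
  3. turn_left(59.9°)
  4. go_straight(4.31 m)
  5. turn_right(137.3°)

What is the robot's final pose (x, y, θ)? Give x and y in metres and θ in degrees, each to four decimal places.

(-9.8490, 23.3511, 338.4000°)

set_pose: (x, y, θ) = (-15.9900, -5.8300, 151.6000°), ρ = 5.77
turn_right(95.8°): centre at ρ to the right, rotate −95.8° → (-18.0179, 2.4888, 55.8000°)
go_straight(4.07): x += 4.07·cos θ, y += 4.07·sin θ → (-15.7302, 5.8550, 55.8000°)
turn_left(59.9°): centre at ρ to the left, rotate +59.9° → (-15.3033, 11.6004, 115.7000°)
go_straight(4.31): x += 4.31·cos θ, y += 4.31·sin θ → (-17.1723, 15.4841, 115.7000°)
turn_right(137.3°): centre at ρ to the right, rotate −137.3° → (-9.8490, 23.3511, -21.6000° ≡ 338.4000°)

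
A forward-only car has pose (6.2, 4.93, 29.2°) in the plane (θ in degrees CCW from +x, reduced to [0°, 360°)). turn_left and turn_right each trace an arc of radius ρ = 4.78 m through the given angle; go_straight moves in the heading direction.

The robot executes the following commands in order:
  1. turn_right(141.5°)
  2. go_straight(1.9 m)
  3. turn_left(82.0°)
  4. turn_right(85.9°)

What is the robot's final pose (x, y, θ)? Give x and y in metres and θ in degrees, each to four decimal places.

(16.1216, -14.9925, 243.8000°)

set_pose: (x, y, θ) = (6.2000, 4.9300, 29.2000°), ρ = 4.78
turn_right(141.5°): centre at ρ to the right, rotate −141.5° → (12.9545, -1.0564, -112.3000° ≡ 247.7000°)
go_straight(1.9): x += 1.9·cos θ, y += 1.9·sin θ → (12.2335, -2.8143, 247.7000°)
turn_left(82.0°): centre at ρ to the left, rotate +82.0° → (14.2444, -8.7551, 329.7000°)
turn_right(85.9°): centre at ρ to the right, rotate −85.9° → (16.1216, -14.9925, 243.8000°)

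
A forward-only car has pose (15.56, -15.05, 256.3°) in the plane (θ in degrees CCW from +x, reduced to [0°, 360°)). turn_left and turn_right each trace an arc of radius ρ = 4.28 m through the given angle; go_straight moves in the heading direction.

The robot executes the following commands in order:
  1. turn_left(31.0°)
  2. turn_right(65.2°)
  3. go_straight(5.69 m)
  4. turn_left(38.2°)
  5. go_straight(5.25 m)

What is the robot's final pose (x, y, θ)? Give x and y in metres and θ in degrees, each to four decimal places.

set_pose: (x, y, θ) = (15.5600, -15.0500, 256.3000°), ρ = 4.28
turn_left(31.0°): centre at ρ to the left, rotate +31.0° → (15.6319, -17.3364, 287.3000°)
turn_right(65.2°): centre at ρ to the right, rotate −65.2° → (14.4149, -21.7849, 222.1000°)
go_straight(5.69): x += 5.69·cos θ, y += 5.69·sin θ → (10.1931, -25.5996, 222.1000°)
turn_left(38.2°): centre at ρ to the left, rotate +38.2° → (8.8437, -28.0541, 260.3000°)
go_straight(5.25): x += 5.25·cos θ, y += 5.25·sin θ → (7.9591, -33.2290, 260.3000°)

(7.9591, -33.2290, 260.3000°)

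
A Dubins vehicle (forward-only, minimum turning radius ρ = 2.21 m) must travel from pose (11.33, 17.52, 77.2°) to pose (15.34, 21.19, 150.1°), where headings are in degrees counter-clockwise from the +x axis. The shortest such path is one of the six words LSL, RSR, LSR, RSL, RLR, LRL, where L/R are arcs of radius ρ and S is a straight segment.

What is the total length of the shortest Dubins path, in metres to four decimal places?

Let ψ = atan2(Δy, Δx) = atan2(3.67, 4.01) = 42.4651° be the start→goal bearing.
Normalize: d = |goal − start| / ρ = 5.435899/2.21 = 2.459683, α = (θ_start − ψ) mod 360° = 34.7349° = 0.606238 rad, β = (θ_goal − ψ) mod 360° = 107.6349° = 1.878583 rad.
Common terms: sin α = 0.569780, cos α = 0.821797, sin β = 0.953006, cos β = -0.302950, cos(α−β) = 0.294040, d² = 6.050040. Work in radians in the unit-radius frame; every candidate has L = ρ·(t + p + q).
LSL: p² = 2 + d² − 2cos(α−β) + 2d(sin α − sin β) = 5.576728; p = √p² = 2.361510; φ = atan2(cos β − cos α, d + sin α − sin β) = -0.496423 rad; t = (φ − α) mod 2π = 5.180525 rad, q = (β − φ) mod 2π = 2.375006 rad → L = 2.21·(5.180525 + 2.361510 + 2.375006) = 2.21·9.917040 = 21.916658 m
RSR: p² = 2 + d² − 2cos(α−β) + 2d(sin β − sin α) = 9.347191; p = √p² = 3.057318; φ = atan2(cos α − cos β, d − sin α + sin β) = 0.376736 rad; t = (α − φ) mod 2π = 0.229502 rad, q = (φ − β) mod 2π = 4.781338 rad → L = 2.21·(0.229502 + 3.057318 + 4.781338) = 2.21·8.068158 = 17.830629 m
LSR: p² = d² − 2 + 2cos(α−β) + 2d(sin α + sin β) = 12.129263; p = √p² = 3.482709; φ = atan2(−cos α − cos β, d + sin α + sin β) − atan2(−2, p) = 0.391729 rad; t = (φ − α) mod 2π = 6.068676 rad, q = (φ − β) mod 2π = 4.796331 rad → L = 2.21·(6.068676 + 3.482709 + 4.796331) = 2.21·14.347717 = 31.708455 m
RSL: p² = d² − 2 + 2cos(α−β) − 2d(sin α + sin β) = -2.853022 < 0 → infeasible
RLR: c = (6 − d² + 2cos(α−β) + 2d(sin α − sin β))/8 = -0.168399; p = 2π − arccos c = 4.543184 rad; φ = atan2(cos α − cos β, d − sin α + sin β) = 0.376736 rad; t = (α − φ + p/2) mod 2π = 2.501094 rad, q = (α − β − t + p) mod 2π = 0.769745 rad → L = 2.21·(2.501094 + 4.543184 + 0.769745) = 2.21·7.814023 = 17.268990 m
LRL: c = (6 − d² + 2cos(α−β) − 2d(sin α − sin β))/8 = 0.302909; p = 2π − arccos c = 5.020133 rad; φ = atan2(cos β − cos α, d + sin α − sin β) = -0.496423 rad; t = (φ − α + p/2) mod 2π = 1.407405 rad, q = (β − α − t + p) mod 2π = 4.885072 rad → L = 2.21·(1.407405 + 5.020133 + 4.885072) = 2.21·11.312610 = 25.000869 m
Shortest: RLR with L = 17.268990 m ≈ 17.2690 m

17.2690 m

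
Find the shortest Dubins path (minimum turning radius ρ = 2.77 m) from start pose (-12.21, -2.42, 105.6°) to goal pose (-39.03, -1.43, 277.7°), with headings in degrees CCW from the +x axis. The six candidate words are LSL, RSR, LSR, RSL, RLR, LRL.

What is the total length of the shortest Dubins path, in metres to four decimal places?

Let ψ = atan2(Δy, Δx) = atan2(0.99, -26.82) = 177.8860° be the start→goal bearing.
Normalize: d = |goal − start| / ρ = 26.838266/2.77 = 9.688905, α = (θ_start − ψ) mod 360° = 287.7140° = 5.021556 rad, β = (θ_goal − ψ) mod 360° = 99.8140° = 1.742083 rad.
Common terms: sin α = -0.952587, cos α = 0.304266, sin β = 0.985366, cos β = -0.170450, cos(α−β) = -0.990509, d² = 93.874871. Work in radians in the unit-radius frame; every candidate has L = ρ·(t + p + q).
LSL: p² = 2 + d² − 2cos(α−β) + 2d(sin α − sin β) = 60.302596; p = √p² = 7.765475; φ = atan2(cos β − cos α, d + sin α − sin β) = -0.061170 rad; t = (φ − α) mod 2π = 1.200459 rad, q = (β − φ) mod 2π = 1.803252 rad → L = 2.77·(1.200459 + 7.765475 + 1.803252) = 2.77·10.769186 = 29.830646 m
RSR: p² = 2 + d² − 2cos(α−β) + 2d(sin β − sin α) = 135.409184; p = √p² = 11.636545; φ = atan2(cos α − cos β, d − sin α + sin β) = 0.040807 rad; t = (α − φ) mod 2π = 4.980750 rad, q = (φ − β) mod 2π = 4.581909 rad → L = 2.77·(4.980750 + 11.636545 + 4.581909) = 2.77·21.199204 = 58.721796 m
LSR: p² = d² − 2 + 2cos(α−β) + 2d(sin α + sin β) = 90.529039; p = √p² = 9.514675; φ = atan2(−cos α − cos β, d + sin α + sin β) − atan2(−2, p) = 0.193422 rad; t = (φ − α) mod 2π = 1.455050 rad, q = (φ − β) mod 2π = 4.734524 rad → L = 2.77·(1.455050 + 9.514675 + 4.734524) = 2.77·15.704250 = 43.500771 m
RSL: p² = d² − 2 + 2cos(α−β) − 2d(sin α + sin β) = 89.258666; p = √p² = 9.447680; φ = atan2(cos α + cos β, d − sin α − sin β) − atan2(2, p) = -0.194755 rad; t = (α − φ) mod 2π = 5.216311 rad, q = (β − φ) mod 2π = 1.936838 rad → L = 2.77·(5.216311 + 9.447680 + 1.936838) = 2.77·16.600830 = 45.984298 m
RLR: c = (6 − d² + 2cos(α−β) + 2d(sin α − sin β))/8 = -15.926148, |c| > 1 → infeasible
LRL: c = (6 − d² + 2cos(α−β) − 2d(sin α − sin β))/8 = -6.537824, |c| > 1 → infeasible
Shortest: LSL with L = 29.830646 m ≈ 29.8306 m

29.8306 m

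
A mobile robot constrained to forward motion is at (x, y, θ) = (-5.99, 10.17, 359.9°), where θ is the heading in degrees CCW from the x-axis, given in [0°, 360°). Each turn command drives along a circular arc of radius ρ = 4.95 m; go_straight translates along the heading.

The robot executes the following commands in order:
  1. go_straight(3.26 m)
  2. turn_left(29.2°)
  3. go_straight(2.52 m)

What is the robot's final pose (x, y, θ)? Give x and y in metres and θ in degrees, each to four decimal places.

(1.8879, 12.0147, 29.1000°)

set_pose: (x, y, θ) = (-5.9900, 10.1700, 359.9000°), ρ = 4.95
go_straight(3.26): x += 3.26·cos θ, y += 3.26·sin θ → (-2.7300, 10.1643, 359.9000°)
turn_left(29.2°): centre at ρ to the left, rotate +29.2° → (-0.3140, 10.7891, 389.1000° ≡ 29.1000°)
go_straight(2.52): x += 2.52·cos θ, y += 2.52·sin θ → (1.8879, 12.0147, 29.1000°)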